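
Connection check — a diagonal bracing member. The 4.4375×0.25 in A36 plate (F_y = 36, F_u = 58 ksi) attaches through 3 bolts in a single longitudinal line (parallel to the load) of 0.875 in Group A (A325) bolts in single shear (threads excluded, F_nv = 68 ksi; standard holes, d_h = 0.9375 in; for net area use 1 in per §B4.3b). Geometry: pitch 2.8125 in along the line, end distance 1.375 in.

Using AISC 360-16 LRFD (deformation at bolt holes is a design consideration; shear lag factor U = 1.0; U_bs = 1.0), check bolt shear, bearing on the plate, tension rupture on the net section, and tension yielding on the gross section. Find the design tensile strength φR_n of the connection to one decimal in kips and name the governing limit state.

Bolt shear: A_b = π(0.875)²/4 = 0.60132 in². φR_n = 0.75 × 68 × 0.60132 × 3 × 1 = 92.0 kips.
Bearing (0.25 in plate, F_u = 58 ksi): end bolts L_c = 1.375 − 0.9375/2 = 0.90625, R_n = min(1.2×0.90625×0.25×58, 2.4×0.875×0.25×58) = 15.769 kips/bolt; interior L_c = 2.8125 − 0.9375 = 1.875, R_n = 30.45 kips/bolt. φR_n = 0.75 × (1×15.769 + 2×30.45) = 57.5 kips.
Tension rupture (net): A_n = (4.4375 − 1×1)×0.25 = 0.85938 in² (U = 1.0, A_e = A_n). φR_n = 0.75 × 58 × 0.85938 = 37.4 kips.
Tension yield (gross): A_g = 4.4375×0.25 = 1.1094 in². φR_n = 0.90 × 36 × 1.1094 = 35.9 kips.
Governing: min(92.0, 57.5, 37.4, 35.9) = 35.9 kips → gross-section yield.

35.9 kips (gross-section yield governs)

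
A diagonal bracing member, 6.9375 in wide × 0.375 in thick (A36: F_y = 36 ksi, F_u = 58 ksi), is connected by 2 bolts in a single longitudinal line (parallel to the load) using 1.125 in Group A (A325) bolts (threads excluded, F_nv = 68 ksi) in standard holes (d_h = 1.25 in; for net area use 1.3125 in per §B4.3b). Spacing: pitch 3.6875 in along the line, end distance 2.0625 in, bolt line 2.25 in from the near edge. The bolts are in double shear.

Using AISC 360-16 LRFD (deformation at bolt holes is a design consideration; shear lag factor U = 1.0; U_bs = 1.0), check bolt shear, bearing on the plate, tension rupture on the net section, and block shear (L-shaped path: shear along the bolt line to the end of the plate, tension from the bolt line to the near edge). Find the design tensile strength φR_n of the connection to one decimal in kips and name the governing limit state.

60.9 kips (block shear governs)

Bolt shear: A_b = π(1.125)²/4 = 0.99402 in². φR_n = 0.75 × 68 × 0.99402 × 2 × 2 = 202.8 kips.
Bearing (0.375 in plate, F_u = 58 ksi): end bolts L_c = 2.0625 − 1.25/2 = 1.4375, R_n = min(1.2×1.4375×0.375×58, 2.4×1.125×0.375×58) = 37.519 kips/bolt; interior L_c = 3.6875 − 1.25 = 2.4375, R_n = 58.725 kips/bolt. φR_n = 0.75 × (1×37.519 + 1×58.725) = 72.2 kips.
Tension rupture (net): A_n = (6.9375 − 1×1.3125)×0.375 = 2.1094 in² (U = 1.0, A_e = A_n). φR_n = 0.75 × 58 × 2.1094 = 91.8 kips.
Block shear: shear path 1×[2.0625+1×3.6875] = 1×5.75 in, A_gv = 2.1563, A_nv = 1×(5.75 − 1.5×1.3125)×0.375 = 1.418 in²; tension to near edge: (2.25 − 0.5×1.3125)×0.375 = 0.59766 in². R_n = min(0.6×58×1.418, 0.6×36×2.1563) + 1.0×58×0.59766 = min(49.346, 46.576) + 34.664 = 81.24 kips. φR_n = 0.75 × 81.24 = 60.9 kips.
Governing: min(202.8, 72.2, 91.8, 60.9) = 60.9 kips → block shear.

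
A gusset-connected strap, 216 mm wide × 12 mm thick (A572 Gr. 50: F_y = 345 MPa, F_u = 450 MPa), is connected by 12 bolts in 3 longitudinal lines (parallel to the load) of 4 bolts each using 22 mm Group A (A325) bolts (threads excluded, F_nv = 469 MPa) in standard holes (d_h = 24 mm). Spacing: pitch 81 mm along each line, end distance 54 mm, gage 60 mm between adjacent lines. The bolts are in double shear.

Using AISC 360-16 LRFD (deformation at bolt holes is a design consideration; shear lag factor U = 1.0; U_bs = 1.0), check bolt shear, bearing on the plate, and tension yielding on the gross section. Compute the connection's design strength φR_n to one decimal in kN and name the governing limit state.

Bolt shear: A_b = π(22)²/4 = 380.13 mm². φR_n = 0.75 × 469 × 380.13 × 12 × 2 = 3209.1 kN.
Bearing (12 mm plate, F_u = 450 MPa): end bolts L_c = 54 − 24/2 = 42, R_n = min(1.2×42×12×450, 2.4×22×12×450) = 272.16 kN/bolt; interior L_c = 81 − 24 = 57, R_n = 285.12 kN/bolt. φR_n = 0.75 × (3×272.16 + 9×285.12) = 2536.9 kN.
Tension yield (gross): A_g = 216×12 = 2592 mm². φR_n = 0.90 × 345 × 2592 = 804.8 kN.
Governing: min(3209.1, 2536.9, 804.8) = 804.8 kN → gross-section yield.

804.8 kN (gross-section yield governs)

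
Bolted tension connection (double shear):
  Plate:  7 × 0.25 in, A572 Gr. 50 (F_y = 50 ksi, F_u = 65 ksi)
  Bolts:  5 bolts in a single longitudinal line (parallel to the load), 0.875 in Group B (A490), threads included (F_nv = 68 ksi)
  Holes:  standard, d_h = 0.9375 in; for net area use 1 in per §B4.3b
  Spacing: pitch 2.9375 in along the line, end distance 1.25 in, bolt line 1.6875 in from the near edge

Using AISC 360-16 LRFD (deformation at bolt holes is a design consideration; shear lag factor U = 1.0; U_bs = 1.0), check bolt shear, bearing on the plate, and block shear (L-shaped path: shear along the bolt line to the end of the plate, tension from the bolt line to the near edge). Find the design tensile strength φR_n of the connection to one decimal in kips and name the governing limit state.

76.6 kips (block shear governs)

Bolt shear: A_b = π(0.875)²/4 = 0.60132 in². φR_n = 0.75 × 68 × 0.60132 × 5 × 2 = 306.7 kips.
Bearing (0.25 in plate, F_u = 65 ksi): end bolts L_c = 1.25 − 0.9375/2 = 0.78125, R_n = min(1.2×0.78125×0.25×65, 2.4×0.875×0.25×65) = 15.234 kips/bolt; interior L_c = 2.9375 − 0.9375 = 2, R_n = 34.125 kips/bolt. φR_n = 0.75 × (1×15.234 + 4×34.125) = 113.8 kips.
Block shear: shear path 1×[1.25+4×2.9375] = 1×13 in, A_gv = 3.25, A_nv = 1×(13 − 4.5×1)×0.25 = 2.125 in²; tension to near edge: (1.6875 − 0.5×1)×0.25 = 0.29688 in². R_n = min(0.6×65×2.125, 0.6×50×3.25) + 1.0×65×0.29688 = min(82.875, 97.5) + 19.297 = 102.17 kips. φR_n = 0.75 × 102.17 = 76.6 kips.
Governing: min(306.7, 113.8, 76.6) = 76.6 kips → block shear.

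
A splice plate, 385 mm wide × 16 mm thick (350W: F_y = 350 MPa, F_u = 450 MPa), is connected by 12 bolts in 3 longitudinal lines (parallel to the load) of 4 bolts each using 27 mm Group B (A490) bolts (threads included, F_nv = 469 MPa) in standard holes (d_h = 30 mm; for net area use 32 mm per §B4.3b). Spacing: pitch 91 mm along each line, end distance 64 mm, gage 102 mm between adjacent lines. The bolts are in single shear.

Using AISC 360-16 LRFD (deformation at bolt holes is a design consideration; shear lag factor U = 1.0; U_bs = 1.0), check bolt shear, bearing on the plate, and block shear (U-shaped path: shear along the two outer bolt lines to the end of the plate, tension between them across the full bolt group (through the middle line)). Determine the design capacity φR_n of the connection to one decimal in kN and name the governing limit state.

Bolt shear: A_b = π(27)²/4 = 572.56 mm². φR_n = 0.75 × 469 × 572.56 × 12 × 1 = 2416.8 kN.
Bearing (16 mm plate, F_u = 450 MPa): end bolts L_c = 64 − 30/2 = 49, R_n = min(1.2×49×16×450, 2.4×27×16×450) = 423.36 kN/bolt; interior L_c = 91 − 30 = 61, R_n = 466.56 kN/bolt. φR_n = 0.75 × (3×423.36 + 9×466.56) = 4101.8 kN.
Block shear: shear path 2×[64+3×91] = 2×337 mm, A_gv = 10784, A_nv = 2×(337 − 3.5×32)×16 = 7200 mm²; tension across gage: (204 − 2×32)×16 = 2240 mm². R_n = min(0.6×450×7200, 0.6×350×10784) + 1.0×450×2240 = min(1944, 2264.6) + 1008 = 2952 kN. φR_n = 0.75 × 2952 = 2214.0 kN.
Governing: min(2416.8, 4101.8, 2214.0) = 2214.0 kN → block shear.

2214.0 kN (block shear governs)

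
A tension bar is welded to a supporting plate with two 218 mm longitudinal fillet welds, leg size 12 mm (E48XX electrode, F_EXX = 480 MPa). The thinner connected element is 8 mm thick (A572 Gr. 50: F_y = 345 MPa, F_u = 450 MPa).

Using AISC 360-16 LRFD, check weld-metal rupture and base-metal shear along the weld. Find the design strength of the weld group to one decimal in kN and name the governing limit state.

Weld metal: throat = 0.707×12 = 8.484 mm, L = 2×218 = 436 mm. φR_n = 0.75 × 0.6 × 480 × 8.484 × 436 = 799.0 kN.
Base metal shear (8 mm plate): yield φR_n = 1.0×0.6×345×8×436 = 722.0 kN; rupture φR_n = 0.75×0.6×450×8×436 = 706.3 kN; take 706.3 kN (rupture).
Governing: min(799.0, 706.3) = 706.3 kN → base-metal shear.

706.3 kN (base-metal shear governs)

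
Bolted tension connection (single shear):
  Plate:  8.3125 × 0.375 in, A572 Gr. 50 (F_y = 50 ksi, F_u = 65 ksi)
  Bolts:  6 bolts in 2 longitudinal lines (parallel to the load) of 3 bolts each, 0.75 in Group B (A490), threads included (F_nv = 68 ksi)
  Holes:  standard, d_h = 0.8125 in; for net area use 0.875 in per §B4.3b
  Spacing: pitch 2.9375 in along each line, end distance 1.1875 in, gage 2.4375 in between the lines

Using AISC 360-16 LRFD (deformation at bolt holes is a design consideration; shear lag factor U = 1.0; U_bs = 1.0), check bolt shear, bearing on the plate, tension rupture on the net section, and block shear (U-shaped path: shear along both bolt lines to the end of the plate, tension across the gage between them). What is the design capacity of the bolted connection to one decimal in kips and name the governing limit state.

Bolt shear: A_b = π(0.75)²/4 = 0.44179 in². φR_n = 0.75 × 68 × 0.44179 × 6 × 1 = 135.2 kips.
Bearing (0.375 in plate, F_u = 65 ksi): end bolts L_c = 1.1875 − 0.8125/2 = 0.78125, R_n = min(1.2×0.78125×0.375×65, 2.4×0.75×0.375×65) = 22.852 kips/bolt; interior L_c = 2.9375 − 0.8125 = 2.125, R_n = 43.875 kips/bolt. φR_n = 0.75 × (2×22.852 + 4×43.875) = 165.9 kips.
Tension rupture (net): A_n = (8.3125 − 2×0.875)×0.375 = 2.4609 in² (U = 1.0, A_e = A_n). φR_n = 0.75 × 65 × 2.4609 = 120.0 kips.
Block shear: shear path 2×[1.1875+2×2.9375] = 2×7.0625 in, A_gv = 5.2969, A_nv = 2×(7.0625 − 2.5×0.875)×0.375 = 3.6563 in²; tension across gage: (2.4375 − 1×0.875)×0.375 = 0.58594 in². R_n = min(0.6×65×3.6563, 0.6×50×5.2969) + 1.0×65×0.58594 = min(142.6, 158.91) + 38.086 = 180.69 kips. φR_n = 0.75 × 180.69 = 135.5 kips.
Governing: min(135.2, 165.9, 120.0, 135.5) = 120.0 kips → net-section rupture.

120.0 kips (net-section rupture governs)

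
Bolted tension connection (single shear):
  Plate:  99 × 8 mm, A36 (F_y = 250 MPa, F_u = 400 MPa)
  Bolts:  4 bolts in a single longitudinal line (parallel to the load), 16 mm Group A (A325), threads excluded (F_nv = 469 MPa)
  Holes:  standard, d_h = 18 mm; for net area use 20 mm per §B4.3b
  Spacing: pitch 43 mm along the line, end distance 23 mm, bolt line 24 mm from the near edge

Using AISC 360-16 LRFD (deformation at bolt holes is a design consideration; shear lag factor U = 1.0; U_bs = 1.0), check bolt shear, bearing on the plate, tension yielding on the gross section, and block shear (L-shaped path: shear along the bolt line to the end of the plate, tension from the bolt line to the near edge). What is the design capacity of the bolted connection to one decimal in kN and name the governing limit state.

151.7 kN (block shear governs)

Bolt shear: A_b = π(16)²/4 = 201.06 mm². φR_n = 0.75 × 469 × 201.06 × 4 × 1 = 282.9 kN.
Bearing (8 mm plate, F_u = 400 MPa): end bolts L_c = 23 − 18/2 = 14, R_n = min(1.2×14×8×400, 2.4×16×8×400) = 53.76 kN/bolt; interior L_c = 43 − 18 = 25, R_n = 96 kN/bolt. φR_n = 0.75 × (1×53.76 + 3×96) = 256.3 kN.
Tension yield (gross): A_g = 99×8 = 792 mm². φR_n = 0.90 × 250 × 792 = 178.2 kN.
Block shear: shear path 1×[23+3×43] = 1×152 mm, A_gv = 1216, A_nv = 1×(152 − 3.5×20)×8 = 656 mm²; tension to near edge: (24 − 0.5×20)×8 = 112 mm². R_n = min(0.6×400×656, 0.6×250×1216) + 1.0×400×112 = min(157.44, 182.4) + 44.8 = 202.24 kN. φR_n = 0.75 × 202.24 = 151.7 kN.
Governing: min(282.9, 256.3, 178.2, 151.7) = 151.7 kN → block shear.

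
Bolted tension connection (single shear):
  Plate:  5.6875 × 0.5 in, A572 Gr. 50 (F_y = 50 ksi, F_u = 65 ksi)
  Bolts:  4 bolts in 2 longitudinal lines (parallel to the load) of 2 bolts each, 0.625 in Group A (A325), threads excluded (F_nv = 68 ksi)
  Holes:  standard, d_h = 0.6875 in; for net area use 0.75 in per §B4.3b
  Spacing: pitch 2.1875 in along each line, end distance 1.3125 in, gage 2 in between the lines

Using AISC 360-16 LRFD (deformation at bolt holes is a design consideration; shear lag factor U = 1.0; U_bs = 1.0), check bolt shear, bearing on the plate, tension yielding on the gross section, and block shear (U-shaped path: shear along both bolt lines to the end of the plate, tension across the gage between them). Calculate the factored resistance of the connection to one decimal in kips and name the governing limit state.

Bolt shear: A_b = π(0.625)²/4 = 0.3068 in². φR_n = 0.75 × 68 × 0.3068 × 4 × 1 = 62.6 kips.
Bearing (0.5 in plate, F_u = 65 ksi): end bolts L_c = 1.3125 − 0.6875/2 = 0.96875, R_n = min(1.2×0.96875×0.5×65, 2.4×0.625×0.5×65) = 37.781 kips/bolt; interior L_c = 2.1875 − 0.6875 = 1.5, R_n = 48.75 kips/bolt. φR_n = 0.75 × (2×37.781 + 2×48.75) = 129.8 kips.
Tension yield (gross): A_g = 5.6875×0.5 = 2.8438 in². φR_n = 0.90 × 50 × 2.8438 = 128.0 kips.
Block shear: shear path 2×[1.3125+1×2.1875] = 2×3.5 in, A_gv = 3.5, A_nv = 2×(3.5 − 1.5×0.75)×0.5 = 2.375 in²; tension across gage: (2 − 1×0.75)×0.5 = 0.625 in². R_n = min(0.6×65×2.375, 0.6×50×3.5) + 1.0×65×0.625 = min(92.625, 105) + 40.625 = 133.25 kips. φR_n = 0.75 × 133.25 = 99.9 kips.
Governing: min(62.6, 129.8, 128.0, 99.9) = 62.6 kips → bolt shear.

62.6 kips (bolt shear governs)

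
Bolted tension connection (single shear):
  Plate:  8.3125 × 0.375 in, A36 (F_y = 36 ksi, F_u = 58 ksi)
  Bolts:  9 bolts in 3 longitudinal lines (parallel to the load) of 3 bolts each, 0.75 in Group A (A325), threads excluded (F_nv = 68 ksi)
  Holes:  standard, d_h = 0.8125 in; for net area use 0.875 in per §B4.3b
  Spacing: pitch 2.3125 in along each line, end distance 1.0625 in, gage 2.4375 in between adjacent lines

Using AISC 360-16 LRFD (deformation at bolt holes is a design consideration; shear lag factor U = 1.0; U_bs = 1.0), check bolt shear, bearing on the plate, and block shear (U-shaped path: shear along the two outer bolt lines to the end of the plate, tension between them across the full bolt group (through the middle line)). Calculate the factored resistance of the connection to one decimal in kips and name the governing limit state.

119.5 kips (block shear governs)

Bolt shear: A_b = π(0.75)²/4 = 0.44179 in². φR_n = 0.75 × 68 × 0.44179 × 9 × 1 = 202.8 kips.
Bearing (0.375 in plate, F_u = 58 ksi): end bolts L_c = 1.0625 − 0.8125/2 = 0.65625, R_n = min(1.2×0.65625×0.375×58, 2.4×0.75×0.375×58) = 17.128 kips/bolt; interior L_c = 2.3125 − 0.8125 = 1.5, R_n = 39.15 kips/bolt. φR_n = 0.75 × (3×17.128 + 6×39.15) = 214.7 kips.
Block shear: shear path 2×[1.0625+2×2.3125] = 2×5.6875 in, A_gv = 4.2656, A_nv = 2×(5.6875 − 2.5×0.875)×0.375 = 2.625 in²; tension across gage: (4.875 − 2×0.875)×0.375 = 1.1719 in². R_n = min(0.6×58×2.625, 0.6×36×4.2656) + 1.0×58×1.1719 = min(91.35, 92.137) + 67.97 = 159.32 kips. φR_n = 0.75 × 159.32 = 119.5 kips.
Governing: min(202.8, 214.7, 119.5) = 119.5 kips → block shear.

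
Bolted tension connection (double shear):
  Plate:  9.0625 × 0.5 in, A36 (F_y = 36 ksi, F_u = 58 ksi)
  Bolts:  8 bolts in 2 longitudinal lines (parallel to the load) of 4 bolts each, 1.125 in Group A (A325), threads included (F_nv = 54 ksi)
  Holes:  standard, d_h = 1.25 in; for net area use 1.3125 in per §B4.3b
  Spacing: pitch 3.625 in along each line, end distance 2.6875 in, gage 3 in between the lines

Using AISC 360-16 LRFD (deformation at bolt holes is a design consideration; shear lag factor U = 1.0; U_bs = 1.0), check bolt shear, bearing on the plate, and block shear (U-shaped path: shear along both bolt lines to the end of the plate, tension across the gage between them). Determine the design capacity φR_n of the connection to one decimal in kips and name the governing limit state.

Bolt shear: A_b = π(1.125)²/4 = 0.99402 in². φR_n = 0.75 × 54 × 0.99402 × 8 × 2 = 644.1 kips.
Bearing (0.5 in plate, F_u = 58 ksi): end bolts L_c = 2.6875 − 1.25/2 = 2.0625, R_n = min(1.2×2.0625×0.5×58, 2.4×1.125×0.5×58) = 71.775 kips/bolt; interior L_c = 3.625 − 1.25 = 2.375, R_n = 78.3 kips/bolt. φR_n = 0.75 × (2×71.775 + 6×78.3) = 460.0 kips.
Block shear: shear path 2×[2.6875+3×3.625] = 2×13.5625 in, A_gv = 13.563, A_nv = 2×(13.5625 − 3.5×1.3125)×0.5 = 8.9688 in²; tension across gage: (3 − 1×1.3125)×0.5 = 0.84375 in². R_n = min(0.6×58×8.9688, 0.6×36×13.563) + 1.0×58×0.84375 = min(312.11, 292.96) + 48.938 = 341.9 kips. φR_n = 0.75 × 341.9 = 256.4 kips.
Governing: min(644.1, 460.0, 256.4) = 256.4 kips → block shear.

256.4 kips (block shear governs)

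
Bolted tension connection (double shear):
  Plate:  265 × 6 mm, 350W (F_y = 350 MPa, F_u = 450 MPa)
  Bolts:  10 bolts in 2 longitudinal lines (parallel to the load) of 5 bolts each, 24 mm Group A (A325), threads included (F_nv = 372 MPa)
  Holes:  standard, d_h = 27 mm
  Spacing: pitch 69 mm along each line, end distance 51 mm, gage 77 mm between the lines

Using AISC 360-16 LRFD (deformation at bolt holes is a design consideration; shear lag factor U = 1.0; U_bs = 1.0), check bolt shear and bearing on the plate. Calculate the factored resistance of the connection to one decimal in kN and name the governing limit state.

998.7 kN (bearing governs)

Bolt shear: A_b = π(24)²/4 = 452.39 mm². φR_n = 0.75 × 372 × 452.39 × 10 × 2 = 2524.3 kN.
Bearing (6 mm plate, F_u = 450 MPa): end bolts L_c = 51 − 27/2 = 37.5, R_n = min(1.2×37.5×6×450, 2.4×24×6×450) = 121.5 kN/bolt; interior L_c = 69 − 27 = 42, R_n = 136.08 kN/bolt. φR_n = 0.75 × (2×121.5 + 8×136.08) = 998.7 kN.
Governing: min(2524.3, 998.7) = 998.7 kN → bearing.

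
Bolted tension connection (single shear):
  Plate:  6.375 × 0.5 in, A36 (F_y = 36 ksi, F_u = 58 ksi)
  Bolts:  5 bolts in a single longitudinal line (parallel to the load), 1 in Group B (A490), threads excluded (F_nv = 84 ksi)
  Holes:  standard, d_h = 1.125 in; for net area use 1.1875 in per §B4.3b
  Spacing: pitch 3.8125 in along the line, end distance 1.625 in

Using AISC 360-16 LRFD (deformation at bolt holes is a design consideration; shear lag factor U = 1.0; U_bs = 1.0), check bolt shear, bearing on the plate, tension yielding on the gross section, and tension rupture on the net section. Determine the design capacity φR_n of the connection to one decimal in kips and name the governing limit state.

Bolt shear: A_b = π(1)²/4 = 0.7854 in². φR_n = 0.75 × 84 × 0.7854 × 5 × 1 = 247.4 kips.
Bearing (0.5 in plate, F_u = 58 ksi): end bolts L_c = 1.625 − 1.125/2 = 1.0625, R_n = min(1.2×1.0625×0.5×58, 2.4×1×0.5×58) = 36.975 kips/bolt; interior L_c = 3.8125 − 1.125 = 2.6875, R_n = 69.6 kips/bolt. φR_n = 0.75 × (1×36.975 + 4×69.6) = 236.5 kips.
Tension yield (gross): A_g = 6.375×0.5 = 3.1875 in². φR_n = 0.90 × 36 × 3.1875 = 103.3 kips.
Tension rupture (net): A_n = (6.375 − 1×1.1875)×0.5 = 2.5938 in² (U = 1.0, A_e = A_n). φR_n = 0.75 × 58 × 2.5938 = 112.8 kips.
Governing: min(247.4, 236.5, 103.3, 112.8) = 103.3 kips → gross-section yield.

103.3 kips (gross-section yield governs)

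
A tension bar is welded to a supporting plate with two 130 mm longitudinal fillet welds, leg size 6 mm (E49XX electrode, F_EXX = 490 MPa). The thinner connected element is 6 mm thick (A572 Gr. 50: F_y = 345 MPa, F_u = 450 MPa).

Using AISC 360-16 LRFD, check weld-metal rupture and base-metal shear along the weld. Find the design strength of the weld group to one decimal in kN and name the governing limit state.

243.2 kN (weld metal governs)

Weld metal: throat = 0.707×6 = 4.242 mm, L = 2×130 = 260 mm. φR_n = 0.75 × 0.6 × 490 × 4.242 × 260 = 243.2 kN.
Base metal shear (6 mm plate): yield φR_n = 1.0×0.6×345×6×260 = 322.9 kN; rupture φR_n = 0.75×0.6×450×6×260 = 315.9 kN; take 315.9 kN (rupture).
Governing: min(243.2, 315.9) = 243.2 kN → weld metal.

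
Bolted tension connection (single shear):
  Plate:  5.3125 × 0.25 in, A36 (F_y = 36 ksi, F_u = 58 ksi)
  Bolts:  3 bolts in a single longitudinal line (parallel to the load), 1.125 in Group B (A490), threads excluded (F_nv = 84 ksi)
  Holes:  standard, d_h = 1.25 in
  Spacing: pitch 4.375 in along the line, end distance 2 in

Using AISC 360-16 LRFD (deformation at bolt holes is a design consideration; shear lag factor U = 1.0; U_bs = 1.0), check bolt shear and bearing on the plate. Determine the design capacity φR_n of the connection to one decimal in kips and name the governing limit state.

76.7 kips (bearing governs)

Bolt shear: A_b = π(1.125)²/4 = 0.99402 in². φR_n = 0.75 × 84 × 0.99402 × 3 × 1 = 187.9 kips.
Bearing (0.25 in plate, F_u = 58 ksi): end bolts L_c = 2 − 1.25/2 = 1.375, R_n = min(1.2×1.375×0.25×58, 2.4×1.125×0.25×58) = 23.925 kips/bolt; interior L_c = 4.375 − 1.25 = 3.125, R_n = 39.15 kips/bolt. φR_n = 0.75 × (1×23.925 + 2×39.15) = 76.7 kips.
Governing: min(187.9, 76.7) = 76.7 kips → bearing.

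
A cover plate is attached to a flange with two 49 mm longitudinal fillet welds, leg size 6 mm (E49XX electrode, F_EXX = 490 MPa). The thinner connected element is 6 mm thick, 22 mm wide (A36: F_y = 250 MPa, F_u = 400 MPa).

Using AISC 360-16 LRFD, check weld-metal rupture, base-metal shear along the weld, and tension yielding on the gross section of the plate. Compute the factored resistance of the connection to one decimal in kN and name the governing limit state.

29.7 kN (gross-section yield governs)

Weld metal: throat = 0.707×6 = 4.242 mm, L = 2×49 = 98 mm. φR_n = 0.75 × 0.6 × 490 × 4.242 × 98 = 91.7 kN.
Base metal shear (6 mm plate): yield φR_n = 1.0×0.6×250×6×98 = 88.2 kN; rupture φR_n = 0.75×0.6×400×6×98 = 105.8 kN; take 88.2 kN (yield).
Tension yield (gross): A_g = 22×6 = 132 mm². φR_n = 0.90 × 250 × 132 = 29.7 kN.
Governing: min(91.7, 88.2, 29.7) = 29.7 kN → gross-section yield.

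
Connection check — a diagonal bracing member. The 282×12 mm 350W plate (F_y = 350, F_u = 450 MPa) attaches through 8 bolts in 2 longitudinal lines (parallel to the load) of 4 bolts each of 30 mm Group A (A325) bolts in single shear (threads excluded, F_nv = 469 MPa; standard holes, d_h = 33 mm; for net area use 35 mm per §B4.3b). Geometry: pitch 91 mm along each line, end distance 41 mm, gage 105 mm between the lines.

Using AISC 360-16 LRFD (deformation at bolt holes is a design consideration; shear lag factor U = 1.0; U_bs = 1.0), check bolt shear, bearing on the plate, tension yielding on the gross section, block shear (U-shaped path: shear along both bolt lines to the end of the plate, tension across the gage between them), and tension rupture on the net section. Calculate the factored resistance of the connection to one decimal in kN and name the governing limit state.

858.6 kN (net-section rupture governs)

Bolt shear: A_b = π(30)²/4 = 706.86 mm². φR_n = 0.75 × 469 × 706.86 × 8 × 1 = 1989.1 kN.
Bearing (12 mm plate, F_u = 450 MPa): end bolts L_c = 41 − 33/2 = 24.5, R_n = min(1.2×24.5×12×450, 2.4×30×12×450) = 158.76 kN/bolt; interior L_c = 91 − 33 = 58, R_n = 375.84 kN/bolt. φR_n = 0.75 × (2×158.76 + 6×375.84) = 1929.4 kN.
Tension yield (gross): A_g = 282×12 = 3384 mm². φR_n = 0.90 × 350 × 3384 = 1066.0 kN.
Block shear: shear path 2×[41+3×91] = 2×314 mm, A_gv = 7536, A_nv = 2×(314 − 3.5×35)×12 = 4596 mm²; tension across gage: (105 − 1×35)×12 = 840 mm². R_n = min(0.6×450×4596, 0.6×350×7536) + 1.0×450×840 = min(1240.9, 1582.6) + 378 = 1618.9 kN. φR_n = 0.75 × 1618.9 = 1214.2 kN.
Tension rupture (net): A_n = (282 − 2×35)×12 = 2544 mm² (U = 1.0, A_e = A_n). φR_n = 0.75 × 450 × 2544 = 858.6 kN.
Governing: min(1989.1, 1929.4, 1066.0, 1214.2, 858.6) = 858.6 kN → net-section rupture.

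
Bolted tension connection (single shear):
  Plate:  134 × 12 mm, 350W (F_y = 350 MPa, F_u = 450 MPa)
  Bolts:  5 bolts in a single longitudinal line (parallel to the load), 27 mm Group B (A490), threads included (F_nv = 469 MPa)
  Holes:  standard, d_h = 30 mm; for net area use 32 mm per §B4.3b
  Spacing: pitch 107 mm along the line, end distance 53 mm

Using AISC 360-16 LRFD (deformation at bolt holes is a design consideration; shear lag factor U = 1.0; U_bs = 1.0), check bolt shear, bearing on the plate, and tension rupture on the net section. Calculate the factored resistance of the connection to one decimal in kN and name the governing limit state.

413.1 kN (net-section rupture governs)

Bolt shear: A_b = π(27)²/4 = 572.56 mm². φR_n = 0.75 × 469 × 572.56 × 5 × 1 = 1007.0 kN.
Bearing (12 mm plate, F_u = 450 MPa): end bolts L_c = 53 − 30/2 = 38, R_n = min(1.2×38×12×450, 2.4×27×12×450) = 246.24 kN/bolt; interior L_c = 107 − 30 = 77, R_n = 349.92 kN/bolt. φR_n = 0.75 × (1×246.24 + 4×349.92) = 1234.4 kN.
Tension rupture (net): A_n = (134 − 1×32)×12 = 1224 mm² (U = 1.0, A_e = A_n). φR_n = 0.75 × 450 × 1224 = 413.1 kN.
Governing: min(1007.0, 1234.4, 413.1) = 413.1 kN → net-section rupture.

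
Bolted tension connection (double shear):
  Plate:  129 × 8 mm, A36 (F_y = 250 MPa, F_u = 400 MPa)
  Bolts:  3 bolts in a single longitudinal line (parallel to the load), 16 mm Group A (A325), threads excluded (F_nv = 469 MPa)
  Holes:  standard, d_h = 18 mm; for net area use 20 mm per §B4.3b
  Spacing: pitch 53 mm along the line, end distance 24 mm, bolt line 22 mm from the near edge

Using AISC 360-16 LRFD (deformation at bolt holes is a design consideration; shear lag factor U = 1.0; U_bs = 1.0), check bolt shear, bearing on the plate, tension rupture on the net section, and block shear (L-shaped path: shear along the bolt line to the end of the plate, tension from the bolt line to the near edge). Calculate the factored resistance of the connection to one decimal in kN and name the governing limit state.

Bolt shear: A_b = π(16)²/4 = 201.06 mm². φR_n = 0.75 × 469 × 201.06 × 3 × 2 = 424.3 kN.
Bearing (8 mm plate, F_u = 400 MPa): end bolts L_c = 24 − 18/2 = 15, R_n = min(1.2×15×8×400, 2.4×16×8×400) = 57.6 kN/bolt; interior L_c = 53 − 18 = 35, R_n = 122.88 kN/bolt. φR_n = 0.75 × (1×57.6 + 2×122.88) = 227.5 kN.
Tension rupture (net): A_n = (129 − 1×20)×8 = 872 mm² (U = 1.0, A_e = A_n). φR_n = 0.75 × 400 × 872 = 261.6 kN.
Block shear: shear path 1×[24+2×53] = 1×130 mm, A_gv = 1040, A_nv = 1×(130 − 2.5×20)×8 = 640 mm²; tension to near edge: (22 − 0.5×20)×8 = 96 mm². R_n = min(0.6×400×640, 0.6×250×1040) + 1.0×400×96 = min(153.6, 156) + 38.4 = 192 kN. φR_n = 0.75 × 192 = 144.0 kN.
Governing: min(424.3, 227.5, 261.6, 144.0) = 144.0 kN → block shear.

144.0 kN (block shear governs)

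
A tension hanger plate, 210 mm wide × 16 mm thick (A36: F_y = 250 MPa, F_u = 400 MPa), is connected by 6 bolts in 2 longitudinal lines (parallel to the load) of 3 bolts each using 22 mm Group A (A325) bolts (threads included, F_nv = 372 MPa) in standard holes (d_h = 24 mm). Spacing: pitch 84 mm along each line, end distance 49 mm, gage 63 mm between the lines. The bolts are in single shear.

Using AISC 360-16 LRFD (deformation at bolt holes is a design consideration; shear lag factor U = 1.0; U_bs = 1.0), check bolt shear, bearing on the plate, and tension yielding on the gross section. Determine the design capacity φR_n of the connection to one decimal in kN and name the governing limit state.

Bolt shear: A_b = π(22)²/4 = 380.13 mm². φR_n = 0.75 × 372 × 380.13 × 6 × 1 = 636.3 kN.
Bearing (16 mm plate, F_u = 400 MPa): end bolts L_c = 49 − 24/2 = 37, R_n = min(1.2×37×16×400, 2.4×22×16×400) = 284.16 kN/bolt; interior L_c = 84 − 24 = 60, R_n = 337.92 kN/bolt. φR_n = 0.75 × (2×284.16 + 4×337.92) = 1440.0 kN.
Tension yield (gross): A_g = 210×16 = 3360 mm². φR_n = 0.90 × 250 × 3360 = 756.0 kN.
Governing: min(636.3, 1440.0, 756.0) = 636.3 kN → bolt shear.

636.3 kN (bolt shear governs)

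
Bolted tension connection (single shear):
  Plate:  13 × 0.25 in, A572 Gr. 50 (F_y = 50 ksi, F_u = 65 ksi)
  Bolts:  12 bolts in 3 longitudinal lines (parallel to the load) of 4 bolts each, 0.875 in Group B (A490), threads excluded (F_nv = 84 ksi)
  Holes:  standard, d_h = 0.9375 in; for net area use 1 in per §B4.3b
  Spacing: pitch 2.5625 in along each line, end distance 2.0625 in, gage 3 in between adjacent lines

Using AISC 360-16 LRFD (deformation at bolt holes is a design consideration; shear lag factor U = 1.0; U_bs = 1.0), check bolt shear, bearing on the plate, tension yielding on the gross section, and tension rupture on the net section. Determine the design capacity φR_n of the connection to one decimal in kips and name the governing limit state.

Bolt shear: A_b = π(0.875)²/4 = 0.60132 in². φR_n = 0.75 × 84 × 0.60132 × 12 × 1 = 454.6 kips.
Bearing (0.25 in plate, F_u = 65 ksi): end bolts L_c = 2.0625 − 0.9375/2 = 1.59375, R_n = min(1.2×1.59375×0.25×65, 2.4×0.875×0.25×65) = 31.078 kips/bolt; interior L_c = 2.5625 − 0.9375 = 1.625, R_n = 31.688 kips/bolt. φR_n = 0.75 × (3×31.078 + 9×31.688) = 283.8 kips.
Tension yield (gross): A_g = 13×0.25 = 3.25 in². φR_n = 0.90 × 50 × 3.25 = 146.3 kips.
Tension rupture (net): A_n = (13 − 3×1)×0.25 = 2.5 in² (U = 1.0, A_e = A_n). φR_n = 0.75 × 65 × 2.5 = 121.9 kips.
Governing: min(454.6, 283.8, 146.3, 121.9) = 121.9 kips → net-section rupture.

121.9 kips (net-section rupture governs)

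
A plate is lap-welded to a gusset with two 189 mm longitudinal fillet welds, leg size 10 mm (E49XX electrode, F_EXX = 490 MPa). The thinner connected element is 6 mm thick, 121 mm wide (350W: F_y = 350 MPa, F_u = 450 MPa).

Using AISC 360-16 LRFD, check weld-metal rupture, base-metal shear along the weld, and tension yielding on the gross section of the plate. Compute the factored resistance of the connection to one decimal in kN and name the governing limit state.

Weld metal: throat = 0.707×10 = 7.07 mm, L = 2×189 = 378 mm. φR_n = 0.75 × 0.6 × 490 × 7.07 × 378 = 589.3 kN.
Base metal shear (6 mm plate): yield φR_n = 1.0×0.6×350×6×378 = 476.3 kN; rupture φR_n = 0.75×0.6×450×6×378 = 459.3 kN; take 459.3 kN (rupture).
Tension yield (gross): A_g = 121×6 = 726 mm². φR_n = 0.90 × 350 × 726 = 228.7 kN.
Governing: min(589.3, 459.3, 228.7) = 228.7 kN → gross-section yield.

228.7 kN (gross-section yield governs)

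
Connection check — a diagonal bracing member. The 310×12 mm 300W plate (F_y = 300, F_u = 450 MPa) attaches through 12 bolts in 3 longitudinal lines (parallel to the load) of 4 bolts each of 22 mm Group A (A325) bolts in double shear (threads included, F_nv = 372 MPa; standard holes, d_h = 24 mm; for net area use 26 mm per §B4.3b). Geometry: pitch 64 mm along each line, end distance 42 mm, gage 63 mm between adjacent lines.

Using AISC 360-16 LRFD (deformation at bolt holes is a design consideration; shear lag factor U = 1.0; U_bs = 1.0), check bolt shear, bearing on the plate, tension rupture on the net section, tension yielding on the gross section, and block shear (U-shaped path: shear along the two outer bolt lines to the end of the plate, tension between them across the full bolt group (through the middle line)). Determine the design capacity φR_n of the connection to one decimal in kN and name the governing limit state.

939.6 kN (net-section rupture governs)

Bolt shear: A_b = π(22)²/4 = 380.13 mm². φR_n = 0.75 × 372 × 380.13 × 12 × 2 = 2545.4 kN.
Bearing (12 mm plate, F_u = 450 MPa): end bolts L_c = 42 − 24/2 = 30, R_n = min(1.2×30×12×450, 2.4×22×12×450) = 194.4 kN/bolt; interior L_c = 64 − 24 = 40, R_n = 259.2 kN/bolt. φR_n = 0.75 × (3×194.4 + 9×259.2) = 2187.0 kN.
Tension rupture (net): A_n = (310 − 3×26)×12 = 2784 mm² (U = 1.0, A_e = A_n). φR_n = 0.75 × 450 × 2784 = 939.6 kN.
Tension yield (gross): A_g = 310×12 = 3720 mm². φR_n = 0.90 × 300 × 3720 = 1004.4 kN.
Block shear: shear path 2×[42+3×64] = 2×234 mm, A_gv = 5616, A_nv = 2×(234 − 3.5×26)×12 = 3432 mm²; tension across gage: (126 − 2×26)×12 = 888 mm². R_n = min(0.6×450×3432, 0.6×300×5616) + 1.0×450×888 = min(926.64, 1010.9) + 399.6 = 1326.2 kN. φR_n = 0.75 × 1326.2 = 994.7 kN.
Governing: min(2545.4, 2187.0, 939.6, 1004.4, 994.7) = 939.6 kN → net-section rupture.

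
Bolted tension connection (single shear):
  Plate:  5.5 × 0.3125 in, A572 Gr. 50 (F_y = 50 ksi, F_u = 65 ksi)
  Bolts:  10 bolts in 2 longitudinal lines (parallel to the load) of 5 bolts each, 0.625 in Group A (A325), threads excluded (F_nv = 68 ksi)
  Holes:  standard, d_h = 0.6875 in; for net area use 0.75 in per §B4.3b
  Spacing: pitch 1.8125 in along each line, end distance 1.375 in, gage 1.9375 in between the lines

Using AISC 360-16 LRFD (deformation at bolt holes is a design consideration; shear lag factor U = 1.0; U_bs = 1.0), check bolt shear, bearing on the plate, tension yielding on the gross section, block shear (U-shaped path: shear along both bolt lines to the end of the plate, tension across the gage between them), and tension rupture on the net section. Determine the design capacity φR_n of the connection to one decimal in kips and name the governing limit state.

60.9 kips (net-section rupture governs)

Bolt shear: A_b = π(0.625)²/4 = 0.3068 in². φR_n = 0.75 × 68 × 0.3068 × 10 × 1 = 156.5 kips.
Bearing (0.3125 in plate, F_u = 65 ksi): end bolts L_c = 1.375 − 0.6875/2 = 1.03125, R_n = min(1.2×1.03125×0.3125×65, 2.4×0.625×0.3125×65) = 25.137 kips/bolt; interior L_c = 1.8125 − 0.6875 = 1.125, R_n = 27.422 kips/bolt. φR_n = 0.75 × (2×25.137 + 8×27.422) = 202.2 kips.
Tension yield (gross): A_g = 5.5×0.3125 = 1.7188 in². φR_n = 0.90 × 50 × 1.7188 = 77.3 kips.
Block shear: shear path 2×[1.375+4×1.8125] = 2×8.625 in, A_gv = 5.3906, A_nv = 2×(8.625 − 4.5×0.75)×0.3125 = 3.2813 in²; tension across gage: (1.9375 − 1×0.75)×0.3125 = 0.37109 in². R_n = min(0.6×65×3.2813, 0.6×50×5.3906) + 1.0×65×0.37109 = min(127.97, 161.72) + 24.121 = 152.09 kips. φR_n = 0.75 × 152.09 = 114.1 kips.
Tension rupture (net): A_n = (5.5 − 2×0.75)×0.3125 = 1.25 in² (U = 1.0, A_e = A_n). φR_n = 0.75 × 65 × 1.25 = 60.9 kips.
Governing: min(156.5, 202.2, 77.3, 114.1, 60.9) = 60.9 kips → net-section rupture.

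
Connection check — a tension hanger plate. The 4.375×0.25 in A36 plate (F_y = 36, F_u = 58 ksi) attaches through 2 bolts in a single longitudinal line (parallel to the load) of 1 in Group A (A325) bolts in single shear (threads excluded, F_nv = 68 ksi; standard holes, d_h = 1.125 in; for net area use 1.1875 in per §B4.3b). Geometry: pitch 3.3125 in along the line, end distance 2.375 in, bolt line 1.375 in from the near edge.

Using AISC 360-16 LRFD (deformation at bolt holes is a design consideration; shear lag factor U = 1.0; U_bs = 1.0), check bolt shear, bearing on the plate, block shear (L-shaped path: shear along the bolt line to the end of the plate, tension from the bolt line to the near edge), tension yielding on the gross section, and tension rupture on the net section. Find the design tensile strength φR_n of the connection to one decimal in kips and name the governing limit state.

31.5 kips (block shear governs)

Bolt shear: A_b = π(1)²/4 = 0.7854 in². φR_n = 0.75 × 68 × 0.7854 × 2 × 1 = 80.1 kips.
Bearing (0.25 in plate, F_u = 58 ksi): end bolts L_c = 2.375 − 1.125/2 = 1.8125, R_n = min(1.2×1.8125×0.25×58, 2.4×1×0.25×58) = 31.538 kips/bolt; interior L_c = 3.3125 − 1.125 = 2.1875, R_n = 34.8 kips/bolt. φR_n = 0.75 × (1×31.538 + 1×34.8) = 49.8 kips.
Block shear: shear path 1×[2.375+1×3.3125] = 1×5.6875 in, A_gv = 1.4219, A_nv = 1×(5.6875 − 1.5×1.1875)×0.25 = 0.97656 in²; tension to near edge: (1.375 − 0.5×1.1875)×0.25 = 0.19531 in². R_n = min(0.6×58×0.97656, 0.6×36×1.4219) + 1.0×58×0.19531 = min(33.984, 30.713) + 11.328 = 42.041 kips. φR_n = 0.75 × 42.041 = 31.5 kips.
Tension yield (gross): A_g = 4.375×0.25 = 1.0938 in². φR_n = 0.90 × 36 × 1.0938 = 35.4 kips.
Tension rupture (net): A_n = (4.375 − 1×1.1875)×0.25 = 0.79688 in² (U = 1.0, A_e = A_n). φR_n = 0.75 × 58 × 0.79688 = 34.7 kips.
Governing: min(80.1, 49.8, 31.5, 35.4, 34.7) = 31.5 kips → block shear.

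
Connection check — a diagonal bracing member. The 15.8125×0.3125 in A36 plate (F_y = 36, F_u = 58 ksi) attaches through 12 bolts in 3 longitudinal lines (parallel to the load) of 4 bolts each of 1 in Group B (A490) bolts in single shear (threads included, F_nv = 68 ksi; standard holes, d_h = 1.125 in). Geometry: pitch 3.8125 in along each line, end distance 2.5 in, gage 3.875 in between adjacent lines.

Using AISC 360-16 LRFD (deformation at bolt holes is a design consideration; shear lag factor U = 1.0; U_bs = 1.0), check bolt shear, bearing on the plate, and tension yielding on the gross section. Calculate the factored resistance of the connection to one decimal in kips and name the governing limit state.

Bolt shear: A_b = π(1)²/4 = 0.7854 in². φR_n = 0.75 × 68 × 0.7854 × 12 × 1 = 480.7 kips.
Bearing (0.3125 in plate, F_u = 58 ksi): end bolts L_c = 2.5 − 1.125/2 = 1.9375, R_n = min(1.2×1.9375×0.3125×58, 2.4×1×0.3125×58) = 42.141 kips/bolt; interior L_c = 3.8125 − 1.125 = 2.6875, R_n = 43.5 kips/bolt. φR_n = 0.75 × (3×42.141 + 9×43.5) = 388.4 kips.
Tension yield (gross): A_g = 15.8125×0.3125 = 4.9414 in². φR_n = 0.90 × 36 × 4.9414 = 160.1 kips.
Governing: min(480.7, 388.4, 160.1) = 160.1 kips → gross-section yield.

160.1 kips (gross-section yield governs)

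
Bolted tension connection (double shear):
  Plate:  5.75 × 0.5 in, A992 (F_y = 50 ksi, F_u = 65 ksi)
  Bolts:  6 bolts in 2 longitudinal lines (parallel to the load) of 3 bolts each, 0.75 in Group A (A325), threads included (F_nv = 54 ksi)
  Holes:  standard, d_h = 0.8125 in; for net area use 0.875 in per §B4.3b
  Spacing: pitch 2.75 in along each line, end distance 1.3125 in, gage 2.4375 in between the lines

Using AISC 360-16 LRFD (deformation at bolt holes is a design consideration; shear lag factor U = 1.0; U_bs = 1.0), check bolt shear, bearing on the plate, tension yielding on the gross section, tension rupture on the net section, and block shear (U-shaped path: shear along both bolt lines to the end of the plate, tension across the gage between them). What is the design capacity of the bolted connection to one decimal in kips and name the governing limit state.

97.5 kips (net-section rupture governs)

Bolt shear: A_b = π(0.75)²/4 = 0.44179 in². φR_n = 0.75 × 54 × 0.44179 × 6 × 2 = 214.7 kips.
Bearing (0.5 in plate, F_u = 65 ksi): end bolts L_c = 1.3125 − 0.8125/2 = 0.90625, R_n = min(1.2×0.90625×0.5×65, 2.4×0.75×0.5×65) = 35.344 kips/bolt; interior L_c = 2.75 − 0.8125 = 1.9375, R_n = 58.5 kips/bolt. φR_n = 0.75 × (2×35.344 + 4×58.5) = 228.5 kips.
Tension yield (gross): A_g = 5.75×0.5 = 2.875 in². φR_n = 0.90 × 50 × 2.875 = 129.4 kips.
Tension rupture (net): A_n = (5.75 − 2×0.875)×0.5 = 2 in² (U = 1.0, A_e = A_n). φR_n = 0.75 × 65 × 2 = 97.5 kips.
Block shear: shear path 2×[1.3125+2×2.75] = 2×6.8125 in, A_gv = 6.8125, A_nv = 2×(6.8125 − 2.5×0.875)×0.5 = 4.625 in²; tension across gage: (2.4375 − 1×0.875)×0.5 = 0.78125 in². R_n = min(0.6×65×4.625, 0.6×50×6.8125) + 1.0×65×0.78125 = min(180.38, 204.38) + 50.781 = 231.16 kips. φR_n = 0.75 × 231.16 = 173.4 kips.
Governing: min(214.7, 228.5, 129.4, 97.5, 173.4) = 97.5 kips → net-section rupture.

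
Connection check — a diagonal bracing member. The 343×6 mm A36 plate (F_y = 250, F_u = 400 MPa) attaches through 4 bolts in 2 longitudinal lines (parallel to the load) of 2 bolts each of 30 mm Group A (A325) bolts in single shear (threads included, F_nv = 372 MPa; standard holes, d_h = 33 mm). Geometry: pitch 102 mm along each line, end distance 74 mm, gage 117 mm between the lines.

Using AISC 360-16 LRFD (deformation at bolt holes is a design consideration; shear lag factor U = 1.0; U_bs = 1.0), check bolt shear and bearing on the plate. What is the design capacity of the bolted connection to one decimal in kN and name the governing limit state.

Bolt shear: A_b = π(30)²/4 = 706.86 mm². φR_n = 0.75 × 372 × 706.86 × 4 × 1 = 788.9 kN.
Bearing (6 mm plate, F_u = 400 MPa): end bolts L_c = 74 − 33/2 = 57.5, R_n = min(1.2×57.5×6×400, 2.4×30×6×400) = 165.6 kN/bolt; interior L_c = 102 − 33 = 69, R_n = 172.8 kN/bolt. φR_n = 0.75 × (2×165.6 + 2×172.8) = 507.6 kN.
Governing: min(788.9, 507.6) = 507.6 kN → bearing.

507.6 kN (bearing governs)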